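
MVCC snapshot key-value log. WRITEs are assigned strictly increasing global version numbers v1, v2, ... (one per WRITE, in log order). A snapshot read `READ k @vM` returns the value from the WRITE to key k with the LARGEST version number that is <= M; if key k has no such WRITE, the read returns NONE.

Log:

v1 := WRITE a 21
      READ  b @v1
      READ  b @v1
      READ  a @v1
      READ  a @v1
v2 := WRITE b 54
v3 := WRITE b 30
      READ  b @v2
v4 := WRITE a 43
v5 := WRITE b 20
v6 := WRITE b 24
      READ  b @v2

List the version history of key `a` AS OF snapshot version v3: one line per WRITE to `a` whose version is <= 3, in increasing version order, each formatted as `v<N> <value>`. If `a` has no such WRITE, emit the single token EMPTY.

Scan writes for key=a with version <= 3:
  v1 WRITE a 21 -> keep
  v2 WRITE b 54 -> skip
  v3 WRITE b 30 -> skip
  v4 WRITE a 43 -> drop (> snap)
  v5 WRITE b 20 -> skip
  v6 WRITE b 24 -> skip
Collected: [(1, 21)]

Answer: v1 21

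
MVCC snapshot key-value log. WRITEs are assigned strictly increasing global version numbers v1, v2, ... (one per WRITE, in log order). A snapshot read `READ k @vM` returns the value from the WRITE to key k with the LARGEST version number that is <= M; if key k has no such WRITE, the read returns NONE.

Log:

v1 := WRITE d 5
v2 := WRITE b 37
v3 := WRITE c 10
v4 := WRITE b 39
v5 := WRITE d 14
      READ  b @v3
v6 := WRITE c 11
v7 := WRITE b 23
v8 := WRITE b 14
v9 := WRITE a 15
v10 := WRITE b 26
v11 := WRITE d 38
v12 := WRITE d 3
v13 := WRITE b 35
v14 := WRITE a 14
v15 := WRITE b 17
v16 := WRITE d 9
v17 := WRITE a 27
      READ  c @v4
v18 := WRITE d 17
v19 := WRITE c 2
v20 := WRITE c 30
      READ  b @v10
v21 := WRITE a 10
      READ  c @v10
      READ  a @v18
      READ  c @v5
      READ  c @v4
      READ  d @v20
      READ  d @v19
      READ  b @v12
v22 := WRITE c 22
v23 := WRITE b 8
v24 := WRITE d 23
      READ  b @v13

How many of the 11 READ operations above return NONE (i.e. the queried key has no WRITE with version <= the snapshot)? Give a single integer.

v1: WRITE d=5  (d history now [(1, 5)])
v2: WRITE b=37  (b history now [(2, 37)])
v3: WRITE c=10  (c history now [(3, 10)])
v4: WRITE b=39  (b history now [(2, 37), (4, 39)])
v5: WRITE d=14  (d history now [(1, 5), (5, 14)])
READ b @v3: history=[(2, 37), (4, 39)] -> pick v2 -> 37
v6: WRITE c=11  (c history now [(3, 10), (6, 11)])
v7: WRITE b=23  (b history now [(2, 37), (4, 39), (7, 23)])
v8: WRITE b=14  (b history now [(2, 37), (4, 39), (7, 23), (8, 14)])
v9: WRITE a=15  (a history now [(9, 15)])
v10: WRITE b=26  (b history now [(2, 37), (4, 39), (7, 23), (8, 14), (10, 26)])
v11: WRITE d=38  (d history now [(1, 5), (5, 14), (11, 38)])
v12: WRITE d=3  (d history now [(1, 5), (5, 14), (11, 38), (12, 3)])
v13: WRITE b=35  (b history now [(2, 37), (4, 39), (7, 23), (8, 14), (10, 26), (13, 35)])
v14: WRITE a=14  (a history now [(9, 15), (14, 14)])
v15: WRITE b=17  (b history now [(2, 37), (4, 39), (7, 23), (8, 14), (10, 26), (13, 35), (15, 17)])
v16: WRITE d=9  (d history now [(1, 5), (5, 14), (11, 38), (12, 3), (16, 9)])
v17: WRITE a=27  (a history now [(9, 15), (14, 14), (17, 27)])
READ c @v4: history=[(3, 10), (6, 11)] -> pick v3 -> 10
v18: WRITE d=17  (d history now [(1, 5), (5, 14), (11, 38), (12, 3), (16, 9), (18, 17)])
v19: WRITE c=2  (c history now [(3, 10), (6, 11), (19, 2)])
v20: WRITE c=30  (c history now [(3, 10), (6, 11), (19, 2), (20, 30)])
READ b @v10: history=[(2, 37), (4, 39), (7, 23), (8, 14), (10, 26), (13, 35), (15, 17)] -> pick v10 -> 26
v21: WRITE a=10  (a history now [(9, 15), (14, 14), (17, 27), (21, 10)])
READ c @v10: history=[(3, 10), (6, 11), (19, 2), (20, 30)] -> pick v6 -> 11
READ a @v18: history=[(9, 15), (14, 14), (17, 27), (21, 10)] -> pick v17 -> 27
READ c @v5: history=[(3, 10), (6, 11), (19, 2), (20, 30)] -> pick v3 -> 10
READ c @v4: history=[(3, 10), (6, 11), (19, 2), (20, 30)] -> pick v3 -> 10
READ d @v20: history=[(1, 5), (5, 14), (11, 38), (12, 3), (16, 9), (18, 17)] -> pick v18 -> 17
READ d @v19: history=[(1, 5), (5, 14), (11, 38), (12, 3), (16, 9), (18, 17)] -> pick v18 -> 17
READ b @v12: history=[(2, 37), (4, 39), (7, 23), (8, 14), (10, 26), (13, 35), (15, 17)] -> pick v10 -> 26
v22: WRITE c=22  (c history now [(3, 10), (6, 11), (19, 2), (20, 30), (22, 22)])
v23: WRITE b=8  (b history now [(2, 37), (4, 39), (7, 23), (8, 14), (10, 26), (13, 35), (15, 17), (23, 8)])
v24: WRITE d=23  (d history now [(1, 5), (5, 14), (11, 38), (12, 3), (16, 9), (18, 17), (24, 23)])
READ b @v13: history=[(2, 37), (4, 39), (7, 23), (8, 14), (10, 26), (13, 35), (15, 17), (23, 8)] -> pick v13 -> 35
Read results in order: ['37', '10', '26', '11', '27', '10', '10', '17', '17', '26', '35']
NONE count = 0

Answer: 0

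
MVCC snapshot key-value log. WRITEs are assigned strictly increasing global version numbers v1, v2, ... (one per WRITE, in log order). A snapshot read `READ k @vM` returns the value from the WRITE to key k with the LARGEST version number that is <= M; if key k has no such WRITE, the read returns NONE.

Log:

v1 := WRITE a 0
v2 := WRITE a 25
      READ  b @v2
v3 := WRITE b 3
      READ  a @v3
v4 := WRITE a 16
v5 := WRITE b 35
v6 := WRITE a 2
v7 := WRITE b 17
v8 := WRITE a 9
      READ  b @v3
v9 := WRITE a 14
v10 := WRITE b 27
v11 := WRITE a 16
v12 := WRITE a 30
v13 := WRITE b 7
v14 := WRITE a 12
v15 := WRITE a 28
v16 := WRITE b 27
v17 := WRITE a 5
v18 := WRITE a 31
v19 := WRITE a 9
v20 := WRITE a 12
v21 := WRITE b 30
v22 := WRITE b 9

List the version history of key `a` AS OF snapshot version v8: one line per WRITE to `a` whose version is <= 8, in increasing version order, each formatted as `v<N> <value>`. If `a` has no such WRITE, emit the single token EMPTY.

Answer: v1 0
v2 25
v4 16
v6 2
v8 9

Derivation:
Scan writes for key=a with version <= 8:
  v1 WRITE a 0 -> keep
  v2 WRITE a 25 -> keep
  v3 WRITE b 3 -> skip
  v4 WRITE a 16 -> keep
  v5 WRITE b 35 -> skip
  v6 WRITE a 2 -> keep
  v7 WRITE b 17 -> skip
  v8 WRITE a 9 -> keep
  v9 WRITE a 14 -> drop (> snap)
  v10 WRITE b 27 -> skip
  v11 WRITE a 16 -> drop (> snap)
  v12 WRITE a 30 -> drop (> snap)
  v13 WRITE b 7 -> skip
  v14 WRITE a 12 -> drop (> snap)
  v15 WRITE a 28 -> drop (> snap)
  v16 WRITE b 27 -> skip
  v17 WRITE a 5 -> drop (> snap)
  v18 WRITE a 31 -> drop (> snap)
  v19 WRITE a 9 -> drop (> snap)
  v20 WRITE a 12 -> drop (> snap)
  v21 WRITE b 30 -> skip
  v22 WRITE b 9 -> skip
Collected: [(1, 0), (2, 25), (4, 16), (6, 2), (8, 9)]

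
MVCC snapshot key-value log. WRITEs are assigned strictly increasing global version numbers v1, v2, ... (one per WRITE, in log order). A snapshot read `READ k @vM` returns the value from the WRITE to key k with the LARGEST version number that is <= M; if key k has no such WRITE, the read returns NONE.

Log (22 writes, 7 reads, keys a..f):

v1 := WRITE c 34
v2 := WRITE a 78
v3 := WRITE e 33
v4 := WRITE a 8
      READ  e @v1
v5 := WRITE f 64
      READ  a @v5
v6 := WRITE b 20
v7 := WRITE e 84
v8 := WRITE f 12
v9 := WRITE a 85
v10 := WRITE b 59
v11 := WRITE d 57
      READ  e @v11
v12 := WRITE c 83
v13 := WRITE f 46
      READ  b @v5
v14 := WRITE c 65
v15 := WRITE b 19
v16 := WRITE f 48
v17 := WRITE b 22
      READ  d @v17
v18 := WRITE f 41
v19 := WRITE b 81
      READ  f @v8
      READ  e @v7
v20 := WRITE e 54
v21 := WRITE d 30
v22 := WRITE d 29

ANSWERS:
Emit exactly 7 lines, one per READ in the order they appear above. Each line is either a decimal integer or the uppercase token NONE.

Answer: NONE
8
84
NONE
57
12
84

Derivation:
v1: WRITE c=34  (c history now [(1, 34)])
v2: WRITE a=78  (a history now [(2, 78)])
v3: WRITE e=33  (e history now [(3, 33)])
v4: WRITE a=8  (a history now [(2, 78), (4, 8)])
READ e @v1: history=[(3, 33)] -> no version <= 1 -> NONE
v5: WRITE f=64  (f history now [(5, 64)])
READ a @v5: history=[(2, 78), (4, 8)] -> pick v4 -> 8
v6: WRITE b=20  (b history now [(6, 20)])
v7: WRITE e=84  (e history now [(3, 33), (7, 84)])
v8: WRITE f=12  (f history now [(5, 64), (8, 12)])
v9: WRITE a=85  (a history now [(2, 78), (4, 8), (9, 85)])
v10: WRITE b=59  (b history now [(6, 20), (10, 59)])
v11: WRITE d=57  (d history now [(11, 57)])
READ e @v11: history=[(3, 33), (7, 84)] -> pick v7 -> 84
v12: WRITE c=83  (c history now [(1, 34), (12, 83)])
v13: WRITE f=46  (f history now [(5, 64), (8, 12), (13, 46)])
READ b @v5: history=[(6, 20), (10, 59)] -> no version <= 5 -> NONE
v14: WRITE c=65  (c history now [(1, 34), (12, 83), (14, 65)])
v15: WRITE b=19  (b history now [(6, 20), (10, 59), (15, 19)])
v16: WRITE f=48  (f history now [(5, 64), (8, 12), (13, 46), (16, 48)])
v17: WRITE b=22  (b history now [(6, 20), (10, 59), (15, 19), (17, 22)])
READ d @v17: history=[(11, 57)] -> pick v11 -> 57
v18: WRITE f=41  (f history now [(5, 64), (8, 12), (13, 46), (16, 48), (18, 41)])
v19: WRITE b=81  (b history now [(6, 20), (10, 59), (15, 19), (17, 22), (19, 81)])
READ f @v8: history=[(5, 64), (8, 12), (13, 46), (16, 48), (18, 41)] -> pick v8 -> 12
READ e @v7: history=[(3, 33), (7, 84)] -> pick v7 -> 84
v20: WRITE e=54  (e history now [(3, 33), (7, 84), (20, 54)])
v21: WRITE d=30  (d history now [(11, 57), (21, 30)])
v22: WRITE d=29  (d history now [(11, 57), (21, 30), (22, 29)])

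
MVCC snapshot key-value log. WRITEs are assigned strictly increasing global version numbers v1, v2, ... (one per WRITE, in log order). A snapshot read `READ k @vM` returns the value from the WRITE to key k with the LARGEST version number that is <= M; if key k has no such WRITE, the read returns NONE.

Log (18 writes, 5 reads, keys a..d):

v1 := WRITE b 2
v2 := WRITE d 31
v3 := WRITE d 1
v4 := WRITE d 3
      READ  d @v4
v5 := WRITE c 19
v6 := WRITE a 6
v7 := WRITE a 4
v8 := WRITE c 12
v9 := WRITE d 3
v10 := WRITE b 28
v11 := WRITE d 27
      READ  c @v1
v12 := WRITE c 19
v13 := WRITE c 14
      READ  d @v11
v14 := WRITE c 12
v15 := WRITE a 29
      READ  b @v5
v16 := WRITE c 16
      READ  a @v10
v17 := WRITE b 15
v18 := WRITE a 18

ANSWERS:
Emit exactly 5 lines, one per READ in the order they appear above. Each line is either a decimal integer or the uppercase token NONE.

v1: WRITE b=2  (b history now [(1, 2)])
v2: WRITE d=31  (d history now [(2, 31)])
v3: WRITE d=1  (d history now [(2, 31), (3, 1)])
v4: WRITE d=3  (d history now [(2, 31), (3, 1), (4, 3)])
READ d @v4: history=[(2, 31), (3, 1), (4, 3)] -> pick v4 -> 3
v5: WRITE c=19  (c history now [(5, 19)])
v6: WRITE a=6  (a history now [(6, 6)])
v7: WRITE a=4  (a history now [(6, 6), (7, 4)])
v8: WRITE c=12  (c history now [(5, 19), (8, 12)])
v9: WRITE d=3  (d history now [(2, 31), (3, 1), (4, 3), (9, 3)])
v10: WRITE b=28  (b history now [(1, 2), (10, 28)])
v11: WRITE d=27  (d history now [(2, 31), (3, 1), (4, 3), (9, 3), (11, 27)])
READ c @v1: history=[(5, 19), (8, 12)] -> no version <= 1 -> NONE
v12: WRITE c=19  (c history now [(5, 19), (8, 12), (12, 19)])
v13: WRITE c=14  (c history now [(5, 19), (8, 12), (12, 19), (13, 14)])
READ d @v11: history=[(2, 31), (3, 1), (4, 3), (9, 3), (11, 27)] -> pick v11 -> 27
v14: WRITE c=12  (c history now [(5, 19), (8, 12), (12, 19), (13, 14), (14, 12)])
v15: WRITE a=29  (a history now [(6, 6), (7, 4), (15, 29)])
READ b @v5: history=[(1, 2), (10, 28)] -> pick v1 -> 2
v16: WRITE c=16  (c history now [(5, 19), (8, 12), (12, 19), (13, 14), (14, 12), (16, 16)])
READ a @v10: history=[(6, 6), (7, 4), (15, 29)] -> pick v7 -> 4
v17: WRITE b=15  (b history now [(1, 2), (10, 28), (17, 15)])
v18: WRITE a=18  (a history now [(6, 6), (7, 4), (15, 29), (18, 18)])

Answer: 3
NONE
27
2
4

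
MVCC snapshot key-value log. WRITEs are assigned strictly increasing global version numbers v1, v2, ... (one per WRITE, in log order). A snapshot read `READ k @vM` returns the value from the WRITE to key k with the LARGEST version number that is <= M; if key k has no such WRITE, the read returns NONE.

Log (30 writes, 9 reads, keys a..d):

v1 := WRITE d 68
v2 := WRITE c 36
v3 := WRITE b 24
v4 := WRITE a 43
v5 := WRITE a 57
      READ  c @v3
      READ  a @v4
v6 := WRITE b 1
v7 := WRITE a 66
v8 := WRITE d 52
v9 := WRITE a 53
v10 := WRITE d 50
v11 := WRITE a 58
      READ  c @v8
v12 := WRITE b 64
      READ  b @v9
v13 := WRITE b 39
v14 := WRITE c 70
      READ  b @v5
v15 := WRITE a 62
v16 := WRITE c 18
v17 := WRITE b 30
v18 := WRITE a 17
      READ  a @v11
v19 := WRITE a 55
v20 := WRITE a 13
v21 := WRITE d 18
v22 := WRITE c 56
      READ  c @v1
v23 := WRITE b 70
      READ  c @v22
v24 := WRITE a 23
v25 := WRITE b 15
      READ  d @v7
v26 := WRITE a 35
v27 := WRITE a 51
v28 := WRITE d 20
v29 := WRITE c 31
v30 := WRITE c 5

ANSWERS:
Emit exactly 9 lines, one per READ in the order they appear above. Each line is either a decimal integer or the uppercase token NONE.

v1: WRITE d=68  (d history now [(1, 68)])
v2: WRITE c=36  (c history now [(2, 36)])
v3: WRITE b=24  (b history now [(3, 24)])
v4: WRITE a=43  (a history now [(4, 43)])
v5: WRITE a=57  (a history now [(4, 43), (5, 57)])
READ c @v3: history=[(2, 36)] -> pick v2 -> 36
READ a @v4: history=[(4, 43), (5, 57)] -> pick v4 -> 43
v6: WRITE b=1  (b history now [(3, 24), (6, 1)])
v7: WRITE a=66  (a history now [(4, 43), (5, 57), (7, 66)])
v8: WRITE d=52  (d history now [(1, 68), (8, 52)])
v9: WRITE a=53  (a history now [(4, 43), (5, 57), (7, 66), (9, 53)])
v10: WRITE d=50  (d history now [(1, 68), (8, 52), (10, 50)])
v11: WRITE a=58  (a history now [(4, 43), (5, 57), (7, 66), (9, 53), (11, 58)])
READ c @v8: history=[(2, 36)] -> pick v2 -> 36
v12: WRITE b=64  (b history now [(3, 24), (6, 1), (12, 64)])
READ b @v9: history=[(3, 24), (6, 1), (12, 64)] -> pick v6 -> 1
v13: WRITE b=39  (b history now [(3, 24), (6, 1), (12, 64), (13, 39)])
v14: WRITE c=70  (c history now [(2, 36), (14, 70)])
READ b @v5: history=[(3, 24), (6, 1), (12, 64), (13, 39)] -> pick v3 -> 24
v15: WRITE a=62  (a history now [(4, 43), (5, 57), (7, 66), (9, 53), (11, 58), (15, 62)])
v16: WRITE c=18  (c history now [(2, 36), (14, 70), (16, 18)])
v17: WRITE b=30  (b history now [(3, 24), (6, 1), (12, 64), (13, 39), (17, 30)])
v18: WRITE a=17  (a history now [(4, 43), (5, 57), (7, 66), (9, 53), (11, 58), (15, 62), (18, 17)])
READ a @v11: history=[(4, 43), (5, 57), (7, 66), (9, 53), (11, 58), (15, 62), (18, 17)] -> pick v11 -> 58
v19: WRITE a=55  (a history now [(4, 43), (5, 57), (7, 66), (9, 53), (11, 58), (15, 62), (18, 17), (19, 55)])
v20: WRITE a=13  (a history now [(4, 43), (5, 57), (7, 66), (9, 53), (11, 58), (15, 62), (18, 17), (19, 55), (20, 13)])
v21: WRITE d=18  (d history now [(1, 68), (8, 52), (10, 50), (21, 18)])
v22: WRITE c=56  (c history now [(2, 36), (14, 70), (16, 18), (22, 56)])
READ c @v1: history=[(2, 36), (14, 70), (16, 18), (22, 56)] -> no version <= 1 -> NONE
v23: WRITE b=70  (b history now [(3, 24), (6, 1), (12, 64), (13, 39), (17, 30), (23, 70)])
READ c @v22: history=[(2, 36), (14, 70), (16, 18), (22, 56)] -> pick v22 -> 56
v24: WRITE a=23  (a history now [(4, 43), (5, 57), (7, 66), (9, 53), (11, 58), (15, 62), (18, 17), (19, 55), (20, 13), (24, 23)])
v25: WRITE b=15  (b history now [(3, 24), (6, 1), (12, 64), (13, 39), (17, 30), (23, 70), (25, 15)])
READ d @v7: history=[(1, 68), (8, 52), (10, 50), (21, 18)] -> pick v1 -> 68
v26: WRITE a=35  (a history now [(4, 43), (5, 57), (7, 66), (9, 53), (11, 58), (15, 62), (18, 17), (19, 55), (20, 13), (24, 23), (26, 35)])
v27: WRITE a=51  (a history now [(4, 43), (5, 57), (7, 66), (9, 53), (11, 58), (15, 62), (18, 17), (19, 55), (20, 13), (24, 23), (26, 35), (27, 51)])
v28: WRITE d=20  (d history now [(1, 68), (8, 52), (10, 50), (21, 18), (28, 20)])
v29: WRITE c=31  (c history now [(2, 36), (14, 70), (16, 18), (22, 56), (29, 31)])
v30: WRITE c=5  (c history now [(2, 36), (14, 70), (16, 18), (22, 56), (29, 31), (30, 5)])

Answer: 36
43
36
1
24
58
NONE
56
68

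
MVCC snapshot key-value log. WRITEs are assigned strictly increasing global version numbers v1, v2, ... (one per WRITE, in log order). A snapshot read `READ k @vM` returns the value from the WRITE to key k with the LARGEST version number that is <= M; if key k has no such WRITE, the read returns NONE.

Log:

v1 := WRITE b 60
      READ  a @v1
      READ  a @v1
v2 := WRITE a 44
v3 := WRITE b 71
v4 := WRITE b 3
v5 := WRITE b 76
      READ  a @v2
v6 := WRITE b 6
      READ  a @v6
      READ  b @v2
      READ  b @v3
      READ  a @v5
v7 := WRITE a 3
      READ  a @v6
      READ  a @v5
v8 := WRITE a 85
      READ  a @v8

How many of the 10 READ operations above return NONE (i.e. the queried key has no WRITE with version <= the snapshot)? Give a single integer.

v1: WRITE b=60  (b history now [(1, 60)])
READ a @v1: history=[] -> no version <= 1 -> NONE
READ a @v1: history=[] -> no version <= 1 -> NONE
v2: WRITE a=44  (a history now [(2, 44)])
v3: WRITE b=71  (b history now [(1, 60), (3, 71)])
v4: WRITE b=3  (b history now [(1, 60), (3, 71), (4, 3)])
v5: WRITE b=76  (b history now [(1, 60), (3, 71), (4, 3), (5, 76)])
READ a @v2: history=[(2, 44)] -> pick v2 -> 44
v6: WRITE b=6  (b history now [(1, 60), (3, 71), (4, 3), (5, 76), (6, 6)])
READ a @v6: history=[(2, 44)] -> pick v2 -> 44
READ b @v2: history=[(1, 60), (3, 71), (4, 3), (5, 76), (6, 6)] -> pick v1 -> 60
READ b @v3: history=[(1, 60), (3, 71), (4, 3), (5, 76), (6, 6)] -> pick v3 -> 71
READ a @v5: history=[(2, 44)] -> pick v2 -> 44
v7: WRITE a=3  (a history now [(2, 44), (7, 3)])
READ a @v6: history=[(2, 44), (7, 3)] -> pick v2 -> 44
READ a @v5: history=[(2, 44), (7, 3)] -> pick v2 -> 44
v8: WRITE a=85  (a history now [(2, 44), (7, 3), (8, 85)])
READ a @v8: history=[(2, 44), (7, 3), (8, 85)] -> pick v8 -> 85
Read results in order: ['NONE', 'NONE', '44', '44', '60', '71', '44', '44', '44', '85']
NONE count = 2

Answer: 2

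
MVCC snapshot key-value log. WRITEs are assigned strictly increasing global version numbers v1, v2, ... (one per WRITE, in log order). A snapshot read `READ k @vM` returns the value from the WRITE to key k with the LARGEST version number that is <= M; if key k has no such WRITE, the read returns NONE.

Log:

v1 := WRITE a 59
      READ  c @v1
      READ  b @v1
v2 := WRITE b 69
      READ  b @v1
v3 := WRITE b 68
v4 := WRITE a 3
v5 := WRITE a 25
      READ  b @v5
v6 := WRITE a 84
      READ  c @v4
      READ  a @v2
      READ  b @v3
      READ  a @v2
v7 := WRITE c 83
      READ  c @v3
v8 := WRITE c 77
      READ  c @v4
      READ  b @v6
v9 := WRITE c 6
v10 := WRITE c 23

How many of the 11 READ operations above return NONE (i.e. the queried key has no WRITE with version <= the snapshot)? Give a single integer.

v1: WRITE a=59  (a history now [(1, 59)])
READ c @v1: history=[] -> no version <= 1 -> NONE
READ b @v1: history=[] -> no version <= 1 -> NONE
v2: WRITE b=69  (b history now [(2, 69)])
READ b @v1: history=[(2, 69)] -> no version <= 1 -> NONE
v3: WRITE b=68  (b history now [(2, 69), (3, 68)])
v4: WRITE a=3  (a history now [(1, 59), (4, 3)])
v5: WRITE a=25  (a history now [(1, 59), (4, 3), (5, 25)])
READ b @v5: history=[(2, 69), (3, 68)] -> pick v3 -> 68
v6: WRITE a=84  (a history now [(1, 59), (4, 3), (5, 25), (6, 84)])
READ c @v4: history=[] -> no version <= 4 -> NONE
READ a @v2: history=[(1, 59), (4, 3), (5, 25), (6, 84)] -> pick v1 -> 59
READ b @v3: history=[(2, 69), (3, 68)] -> pick v3 -> 68
READ a @v2: history=[(1, 59), (4, 3), (5, 25), (6, 84)] -> pick v1 -> 59
v7: WRITE c=83  (c history now [(7, 83)])
READ c @v3: history=[(7, 83)] -> no version <= 3 -> NONE
v8: WRITE c=77  (c history now [(7, 83), (8, 77)])
READ c @v4: history=[(7, 83), (8, 77)] -> no version <= 4 -> NONE
READ b @v6: history=[(2, 69), (3, 68)] -> pick v3 -> 68
v9: WRITE c=6  (c history now [(7, 83), (8, 77), (9, 6)])
v10: WRITE c=23  (c history now [(7, 83), (8, 77), (9, 6), (10, 23)])
Read results in order: ['NONE', 'NONE', 'NONE', '68', 'NONE', '59', '68', '59', 'NONE', 'NONE', '68']
NONE count = 6

Answer: 6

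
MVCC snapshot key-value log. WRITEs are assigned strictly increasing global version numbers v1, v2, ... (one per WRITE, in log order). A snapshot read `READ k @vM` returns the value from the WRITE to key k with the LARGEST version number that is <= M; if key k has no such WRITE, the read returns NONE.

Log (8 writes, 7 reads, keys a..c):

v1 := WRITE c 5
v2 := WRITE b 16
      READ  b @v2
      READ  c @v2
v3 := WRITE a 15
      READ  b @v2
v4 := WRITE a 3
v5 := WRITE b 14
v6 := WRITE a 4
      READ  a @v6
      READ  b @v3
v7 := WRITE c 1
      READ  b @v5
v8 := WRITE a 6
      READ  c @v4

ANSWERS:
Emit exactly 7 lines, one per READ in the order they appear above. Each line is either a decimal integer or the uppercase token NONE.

Answer: 16
5
16
4
16
14
5

Derivation:
v1: WRITE c=5  (c history now [(1, 5)])
v2: WRITE b=16  (b history now [(2, 16)])
READ b @v2: history=[(2, 16)] -> pick v2 -> 16
READ c @v2: history=[(1, 5)] -> pick v1 -> 5
v3: WRITE a=15  (a history now [(3, 15)])
READ b @v2: history=[(2, 16)] -> pick v2 -> 16
v4: WRITE a=3  (a history now [(3, 15), (4, 3)])
v5: WRITE b=14  (b history now [(2, 16), (5, 14)])
v6: WRITE a=4  (a history now [(3, 15), (4, 3), (6, 4)])
READ a @v6: history=[(3, 15), (4, 3), (6, 4)] -> pick v6 -> 4
READ b @v3: history=[(2, 16), (5, 14)] -> pick v2 -> 16
v7: WRITE c=1  (c history now [(1, 5), (7, 1)])
READ b @v5: history=[(2, 16), (5, 14)] -> pick v5 -> 14
v8: WRITE a=6  (a history now [(3, 15), (4, 3), (6, 4), (8, 6)])
READ c @v4: history=[(1, 5), (7, 1)] -> pick v1 -> 5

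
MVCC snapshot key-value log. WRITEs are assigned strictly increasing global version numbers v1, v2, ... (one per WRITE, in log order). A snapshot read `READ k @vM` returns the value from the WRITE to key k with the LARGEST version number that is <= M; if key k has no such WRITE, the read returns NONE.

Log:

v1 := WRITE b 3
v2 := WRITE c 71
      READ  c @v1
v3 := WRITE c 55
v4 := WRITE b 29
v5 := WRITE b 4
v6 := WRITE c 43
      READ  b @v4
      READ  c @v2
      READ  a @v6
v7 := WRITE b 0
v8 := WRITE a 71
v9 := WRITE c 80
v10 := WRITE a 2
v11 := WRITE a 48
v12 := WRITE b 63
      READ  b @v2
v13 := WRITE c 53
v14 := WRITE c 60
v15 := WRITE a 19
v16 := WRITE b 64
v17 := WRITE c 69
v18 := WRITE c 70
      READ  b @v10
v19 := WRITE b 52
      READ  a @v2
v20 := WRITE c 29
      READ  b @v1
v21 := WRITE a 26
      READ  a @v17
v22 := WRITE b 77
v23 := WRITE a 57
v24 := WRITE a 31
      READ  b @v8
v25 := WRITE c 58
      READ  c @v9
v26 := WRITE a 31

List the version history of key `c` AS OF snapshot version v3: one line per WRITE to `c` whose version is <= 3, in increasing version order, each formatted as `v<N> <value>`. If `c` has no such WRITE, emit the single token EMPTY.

Scan writes for key=c with version <= 3:
  v1 WRITE b 3 -> skip
  v2 WRITE c 71 -> keep
  v3 WRITE c 55 -> keep
  v4 WRITE b 29 -> skip
  v5 WRITE b 4 -> skip
  v6 WRITE c 43 -> drop (> snap)
  v7 WRITE b 0 -> skip
  v8 WRITE a 71 -> skip
  v9 WRITE c 80 -> drop (> snap)
  v10 WRITE a 2 -> skip
  v11 WRITE a 48 -> skip
  v12 WRITE b 63 -> skip
  v13 WRITE c 53 -> drop (> snap)
  v14 WRITE c 60 -> drop (> snap)
  v15 WRITE a 19 -> skip
  v16 WRITE b 64 -> skip
  v17 WRITE c 69 -> drop (> snap)
  v18 WRITE c 70 -> drop (> snap)
  v19 WRITE b 52 -> skip
  v20 WRITE c 29 -> drop (> snap)
  v21 WRITE a 26 -> skip
  v22 WRITE b 77 -> skip
  v23 WRITE a 57 -> skip
  v24 WRITE a 31 -> skip
  v25 WRITE c 58 -> drop (> snap)
  v26 WRITE a 31 -> skip
Collected: [(2, 71), (3, 55)]

Answer: v2 71
v3 55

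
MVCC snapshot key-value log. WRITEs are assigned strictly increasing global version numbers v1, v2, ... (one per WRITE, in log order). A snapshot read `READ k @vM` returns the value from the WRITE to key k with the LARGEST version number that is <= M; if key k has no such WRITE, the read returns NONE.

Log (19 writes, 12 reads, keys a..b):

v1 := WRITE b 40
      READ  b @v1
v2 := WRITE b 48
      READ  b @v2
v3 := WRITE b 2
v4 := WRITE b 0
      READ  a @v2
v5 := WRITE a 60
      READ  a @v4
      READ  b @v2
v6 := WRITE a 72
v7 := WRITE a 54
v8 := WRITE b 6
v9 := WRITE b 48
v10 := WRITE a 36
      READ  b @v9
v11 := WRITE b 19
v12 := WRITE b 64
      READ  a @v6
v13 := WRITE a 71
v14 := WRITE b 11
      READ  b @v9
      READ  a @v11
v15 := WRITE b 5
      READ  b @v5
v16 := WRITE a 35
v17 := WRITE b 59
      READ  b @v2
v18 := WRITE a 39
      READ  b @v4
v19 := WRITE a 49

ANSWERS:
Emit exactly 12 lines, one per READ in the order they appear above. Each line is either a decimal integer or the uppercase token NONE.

v1: WRITE b=40  (b history now [(1, 40)])
READ b @v1: history=[(1, 40)] -> pick v1 -> 40
v2: WRITE b=48  (b history now [(1, 40), (2, 48)])
READ b @v2: history=[(1, 40), (2, 48)] -> pick v2 -> 48
v3: WRITE b=2  (b history now [(1, 40), (2, 48), (3, 2)])
v4: WRITE b=0  (b history now [(1, 40), (2, 48), (3, 2), (4, 0)])
READ a @v2: history=[] -> no version <= 2 -> NONE
v5: WRITE a=60  (a history now [(5, 60)])
READ a @v4: history=[(5, 60)] -> no version <= 4 -> NONE
READ b @v2: history=[(1, 40), (2, 48), (3, 2), (4, 0)] -> pick v2 -> 48
v6: WRITE a=72  (a history now [(5, 60), (6, 72)])
v7: WRITE a=54  (a history now [(5, 60), (6, 72), (7, 54)])
v8: WRITE b=6  (b history now [(1, 40), (2, 48), (3, 2), (4, 0), (8, 6)])
v9: WRITE b=48  (b history now [(1, 40), (2, 48), (3, 2), (4, 0), (8, 6), (9, 48)])
v10: WRITE a=36  (a history now [(5, 60), (6, 72), (7, 54), (10, 36)])
READ b @v9: history=[(1, 40), (2, 48), (3, 2), (4, 0), (8, 6), (9, 48)] -> pick v9 -> 48
v11: WRITE b=19  (b history now [(1, 40), (2, 48), (3, 2), (4, 0), (8, 6), (9, 48), (11, 19)])
v12: WRITE b=64  (b history now [(1, 40), (2, 48), (3, 2), (4, 0), (8, 6), (9, 48), (11, 19), (12, 64)])
READ a @v6: history=[(5, 60), (6, 72), (7, 54), (10, 36)] -> pick v6 -> 72
v13: WRITE a=71  (a history now [(5, 60), (6, 72), (7, 54), (10, 36), (13, 71)])
v14: WRITE b=11  (b history now [(1, 40), (2, 48), (3, 2), (4, 0), (8, 6), (9, 48), (11, 19), (12, 64), (14, 11)])
READ b @v9: history=[(1, 40), (2, 48), (3, 2), (4, 0), (8, 6), (9, 48), (11, 19), (12, 64), (14, 11)] -> pick v9 -> 48
READ a @v11: history=[(5, 60), (6, 72), (7, 54), (10, 36), (13, 71)] -> pick v10 -> 36
v15: WRITE b=5  (b history now [(1, 40), (2, 48), (3, 2), (4, 0), (8, 6), (9, 48), (11, 19), (12, 64), (14, 11), (15, 5)])
READ b @v5: history=[(1, 40), (2, 48), (3, 2), (4, 0), (8, 6), (9, 48), (11, 19), (12, 64), (14, 11), (15, 5)] -> pick v4 -> 0
v16: WRITE a=35  (a history now [(5, 60), (6, 72), (7, 54), (10, 36), (13, 71), (16, 35)])
v17: WRITE b=59  (b history now [(1, 40), (2, 48), (3, 2), (4, 0), (8, 6), (9, 48), (11, 19), (12, 64), (14, 11), (15, 5), (17, 59)])
READ b @v2: history=[(1, 40), (2, 48), (3, 2), (4, 0), (8, 6), (9, 48), (11, 19), (12, 64), (14, 11), (15, 5), (17, 59)] -> pick v2 -> 48
v18: WRITE a=39  (a history now [(5, 60), (6, 72), (7, 54), (10, 36), (13, 71), (16, 35), (18, 39)])
READ b @v4: history=[(1, 40), (2, 48), (3, 2), (4, 0), (8, 6), (9, 48), (11, 19), (12, 64), (14, 11), (15, 5), (17, 59)] -> pick v4 -> 0
v19: WRITE a=49  (a history now [(5, 60), (6, 72), (7, 54), (10, 36), (13, 71), (16, 35), (18, 39), (19, 49)])

Answer: 40
48
NONE
NONE
48
48
72
48
36
0
48
0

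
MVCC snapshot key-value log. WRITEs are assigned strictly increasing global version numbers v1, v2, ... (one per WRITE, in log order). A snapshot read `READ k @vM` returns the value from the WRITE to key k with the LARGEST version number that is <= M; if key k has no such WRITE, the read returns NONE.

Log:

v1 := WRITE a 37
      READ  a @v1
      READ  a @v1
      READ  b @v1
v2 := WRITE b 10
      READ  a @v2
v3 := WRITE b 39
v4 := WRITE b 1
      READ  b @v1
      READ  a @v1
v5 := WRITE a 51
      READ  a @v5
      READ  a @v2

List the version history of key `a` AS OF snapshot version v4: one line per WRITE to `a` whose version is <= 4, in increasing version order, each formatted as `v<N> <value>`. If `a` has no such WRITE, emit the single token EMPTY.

Scan writes for key=a with version <= 4:
  v1 WRITE a 37 -> keep
  v2 WRITE b 10 -> skip
  v3 WRITE b 39 -> skip
  v4 WRITE b 1 -> skip
  v5 WRITE a 51 -> drop (> snap)
Collected: [(1, 37)]

Answer: v1 37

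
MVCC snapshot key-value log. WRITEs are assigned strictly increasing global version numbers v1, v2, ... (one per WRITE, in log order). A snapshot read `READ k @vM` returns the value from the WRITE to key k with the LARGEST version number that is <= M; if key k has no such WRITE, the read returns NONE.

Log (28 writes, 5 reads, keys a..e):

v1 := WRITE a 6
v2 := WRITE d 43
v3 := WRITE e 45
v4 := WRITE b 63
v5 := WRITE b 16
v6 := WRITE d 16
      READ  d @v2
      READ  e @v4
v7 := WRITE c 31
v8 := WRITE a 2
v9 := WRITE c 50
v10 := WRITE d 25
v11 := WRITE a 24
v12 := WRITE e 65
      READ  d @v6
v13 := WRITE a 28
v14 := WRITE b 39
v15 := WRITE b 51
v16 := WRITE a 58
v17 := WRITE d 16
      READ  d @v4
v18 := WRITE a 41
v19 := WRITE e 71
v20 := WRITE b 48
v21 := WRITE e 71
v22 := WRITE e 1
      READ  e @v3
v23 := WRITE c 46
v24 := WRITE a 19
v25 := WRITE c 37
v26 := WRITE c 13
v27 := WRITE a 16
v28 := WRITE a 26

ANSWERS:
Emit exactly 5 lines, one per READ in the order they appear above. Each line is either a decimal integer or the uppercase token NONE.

Answer: 43
45
16
43
45

Derivation:
v1: WRITE a=6  (a history now [(1, 6)])
v2: WRITE d=43  (d history now [(2, 43)])
v3: WRITE e=45  (e history now [(3, 45)])
v4: WRITE b=63  (b history now [(4, 63)])
v5: WRITE b=16  (b history now [(4, 63), (5, 16)])
v6: WRITE d=16  (d history now [(2, 43), (6, 16)])
READ d @v2: history=[(2, 43), (6, 16)] -> pick v2 -> 43
READ e @v4: history=[(3, 45)] -> pick v3 -> 45
v7: WRITE c=31  (c history now [(7, 31)])
v8: WRITE a=2  (a history now [(1, 6), (8, 2)])
v9: WRITE c=50  (c history now [(7, 31), (9, 50)])
v10: WRITE d=25  (d history now [(2, 43), (6, 16), (10, 25)])
v11: WRITE a=24  (a history now [(1, 6), (8, 2), (11, 24)])
v12: WRITE e=65  (e history now [(3, 45), (12, 65)])
READ d @v6: history=[(2, 43), (6, 16), (10, 25)] -> pick v6 -> 16
v13: WRITE a=28  (a history now [(1, 6), (8, 2), (11, 24), (13, 28)])
v14: WRITE b=39  (b history now [(4, 63), (5, 16), (14, 39)])
v15: WRITE b=51  (b history now [(4, 63), (5, 16), (14, 39), (15, 51)])
v16: WRITE a=58  (a history now [(1, 6), (8, 2), (11, 24), (13, 28), (16, 58)])
v17: WRITE d=16  (d history now [(2, 43), (6, 16), (10, 25), (17, 16)])
READ d @v4: history=[(2, 43), (6, 16), (10, 25), (17, 16)] -> pick v2 -> 43
v18: WRITE a=41  (a history now [(1, 6), (8, 2), (11, 24), (13, 28), (16, 58), (18, 41)])
v19: WRITE e=71  (e history now [(3, 45), (12, 65), (19, 71)])
v20: WRITE b=48  (b history now [(4, 63), (5, 16), (14, 39), (15, 51), (20, 48)])
v21: WRITE e=71  (e history now [(3, 45), (12, 65), (19, 71), (21, 71)])
v22: WRITE e=1  (e history now [(3, 45), (12, 65), (19, 71), (21, 71), (22, 1)])
READ e @v3: history=[(3, 45), (12, 65), (19, 71), (21, 71), (22, 1)] -> pick v3 -> 45
v23: WRITE c=46  (c history now [(7, 31), (9, 50), (23, 46)])
v24: WRITE a=19  (a history now [(1, 6), (8, 2), (11, 24), (13, 28), (16, 58), (18, 41), (24, 19)])
v25: WRITE c=37  (c history now [(7, 31), (9, 50), (23, 46), (25, 37)])
v26: WRITE c=13  (c history now [(7, 31), (9, 50), (23, 46), (25, 37), (26, 13)])
v27: WRITE a=16  (a history now [(1, 6), (8, 2), (11, 24), (13, 28), (16, 58), (18, 41), (24, 19), (27, 16)])
v28: WRITE a=26  (a history now [(1, 6), (8, 2), (11, 24), (13, 28), (16, 58), (18, 41), (24, 19), (27, 16), (28, 26)])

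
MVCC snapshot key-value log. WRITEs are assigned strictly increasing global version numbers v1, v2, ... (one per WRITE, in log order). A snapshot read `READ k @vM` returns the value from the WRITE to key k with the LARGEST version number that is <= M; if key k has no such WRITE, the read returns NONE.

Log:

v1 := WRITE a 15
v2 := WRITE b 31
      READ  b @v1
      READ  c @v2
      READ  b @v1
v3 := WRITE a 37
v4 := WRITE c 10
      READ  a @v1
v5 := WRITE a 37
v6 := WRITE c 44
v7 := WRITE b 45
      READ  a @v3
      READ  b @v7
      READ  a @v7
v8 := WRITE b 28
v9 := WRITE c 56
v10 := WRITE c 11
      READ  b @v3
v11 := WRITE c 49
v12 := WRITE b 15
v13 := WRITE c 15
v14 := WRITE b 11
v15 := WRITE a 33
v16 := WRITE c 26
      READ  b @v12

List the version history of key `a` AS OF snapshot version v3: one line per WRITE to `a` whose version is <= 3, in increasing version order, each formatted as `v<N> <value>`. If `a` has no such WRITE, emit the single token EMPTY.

Scan writes for key=a with version <= 3:
  v1 WRITE a 15 -> keep
  v2 WRITE b 31 -> skip
  v3 WRITE a 37 -> keep
  v4 WRITE c 10 -> skip
  v5 WRITE a 37 -> drop (> snap)
  v6 WRITE c 44 -> skip
  v7 WRITE b 45 -> skip
  v8 WRITE b 28 -> skip
  v9 WRITE c 56 -> skip
  v10 WRITE c 11 -> skip
  v11 WRITE c 49 -> skip
  v12 WRITE b 15 -> skip
  v13 WRITE c 15 -> skip
  v14 WRITE b 11 -> skip
  v15 WRITE a 33 -> drop (> snap)
  v16 WRITE c 26 -> skip
Collected: [(1, 15), (3, 37)]

Answer: v1 15
v3 37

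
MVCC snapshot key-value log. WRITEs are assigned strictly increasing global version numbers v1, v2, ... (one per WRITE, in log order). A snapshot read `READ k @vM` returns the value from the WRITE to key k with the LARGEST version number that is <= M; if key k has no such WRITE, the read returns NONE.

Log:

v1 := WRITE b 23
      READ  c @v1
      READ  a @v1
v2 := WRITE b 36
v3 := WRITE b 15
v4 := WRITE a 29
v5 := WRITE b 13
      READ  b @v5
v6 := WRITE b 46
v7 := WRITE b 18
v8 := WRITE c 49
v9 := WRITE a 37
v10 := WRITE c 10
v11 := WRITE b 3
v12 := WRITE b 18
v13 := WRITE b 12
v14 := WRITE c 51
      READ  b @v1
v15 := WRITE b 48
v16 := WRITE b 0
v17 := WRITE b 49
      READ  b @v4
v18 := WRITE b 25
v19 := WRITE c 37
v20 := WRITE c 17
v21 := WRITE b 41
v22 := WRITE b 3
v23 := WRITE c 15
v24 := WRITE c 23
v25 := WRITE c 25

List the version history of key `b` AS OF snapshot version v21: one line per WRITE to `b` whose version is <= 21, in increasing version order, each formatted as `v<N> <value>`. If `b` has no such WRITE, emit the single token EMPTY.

Answer: v1 23
v2 36
v3 15
v5 13
v6 46
v7 18
v11 3
v12 18
v13 12
v15 48
v16 0
v17 49
v18 25
v21 41

Derivation:
Scan writes for key=b with version <= 21:
  v1 WRITE b 23 -> keep
  v2 WRITE b 36 -> keep
  v3 WRITE b 15 -> keep
  v4 WRITE a 29 -> skip
  v5 WRITE b 13 -> keep
  v6 WRITE b 46 -> keep
  v7 WRITE b 18 -> keep
  v8 WRITE c 49 -> skip
  v9 WRITE a 37 -> skip
  v10 WRITE c 10 -> skip
  v11 WRITE b 3 -> keep
  v12 WRITE b 18 -> keep
  v13 WRITE b 12 -> keep
  v14 WRITE c 51 -> skip
  v15 WRITE b 48 -> keep
  v16 WRITE b 0 -> keep
  v17 WRITE b 49 -> keep
  v18 WRITE b 25 -> keep
  v19 WRITE c 37 -> skip
  v20 WRITE c 17 -> skip
  v21 WRITE b 41 -> keep
  v22 WRITE b 3 -> drop (> snap)
  v23 WRITE c 15 -> skip
  v24 WRITE c 23 -> skip
  v25 WRITE c 25 -> skip
Collected: [(1, 23), (2, 36), (3, 15), (5, 13), (6, 46), (7, 18), (11, 3), (12, 18), (13, 12), (15, 48), (16, 0), (17, 49), (18, 25), (21, 41)]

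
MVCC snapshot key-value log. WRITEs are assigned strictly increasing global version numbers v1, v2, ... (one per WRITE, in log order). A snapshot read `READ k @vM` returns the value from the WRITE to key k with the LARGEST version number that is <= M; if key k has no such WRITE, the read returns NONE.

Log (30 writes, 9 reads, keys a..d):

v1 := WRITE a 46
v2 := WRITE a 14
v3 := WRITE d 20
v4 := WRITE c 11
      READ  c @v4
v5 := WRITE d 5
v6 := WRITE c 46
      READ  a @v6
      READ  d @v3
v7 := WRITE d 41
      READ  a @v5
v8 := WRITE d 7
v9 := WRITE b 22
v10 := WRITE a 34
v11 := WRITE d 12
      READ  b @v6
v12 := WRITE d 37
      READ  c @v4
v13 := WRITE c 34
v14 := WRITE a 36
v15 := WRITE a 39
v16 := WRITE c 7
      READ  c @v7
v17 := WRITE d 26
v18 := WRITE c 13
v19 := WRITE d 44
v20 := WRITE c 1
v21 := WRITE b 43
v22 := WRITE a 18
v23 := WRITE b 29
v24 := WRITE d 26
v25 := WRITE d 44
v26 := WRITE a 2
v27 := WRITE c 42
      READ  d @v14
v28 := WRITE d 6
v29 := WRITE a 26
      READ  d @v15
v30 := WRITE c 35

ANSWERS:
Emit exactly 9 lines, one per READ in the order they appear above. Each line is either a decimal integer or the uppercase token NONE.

Answer: 11
14
20
14
NONE
11
46
37
37

Derivation:
v1: WRITE a=46  (a history now [(1, 46)])
v2: WRITE a=14  (a history now [(1, 46), (2, 14)])
v3: WRITE d=20  (d history now [(3, 20)])
v4: WRITE c=11  (c history now [(4, 11)])
READ c @v4: history=[(4, 11)] -> pick v4 -> 11
v5: WRITE d=5  (d history now [(3, 20), (5, 5)])
v6: WRITE c=46  (c history now [(4, 11), (6, 46)])
READ a @v6: history=[(1, 46), (2, 14)] -> pick v2 -> 14
READ d @v3: history=[(3, 20), (5, 5)] -> pick v3 -> 20
v7: WRITE d=41  (d history now [(3, 20), (5, 5), (7, 41)])
READ a @v5: history=[(1, 46), (2, 14)] -> pick v2 -> 14
v8: WRITE d=7  (d history now [(3, 20), (5, 5), (7, 41), (8, 7)])
v9: WRITE b=22  (b history now [(9, 22)])
v10: WRITE a=34  (a history now [(1, 46), (2, 14), (10, 34)])
v11: WRITE d=12  (d history now [(3, 20), (5, 5), (7, 41), (8, 7), (11, 12)])
READ b @v6: history=[(9, 22)] -> no version <= 6 -> NONE
v12: WRITE d=37  (d history now [(3, 20), (5, 5), (7, 41), (8, 7), (11, 12), (12, 37)])
READ c @v4: history=[(4, 11), (6, 46)] -> pick v4 -> 11
v13: WRITE c=34  (c history now [(4, 11), (6, 46), (13, 34)])
v14: WRITE a=36  (a history now [(1, 46), (2, 14), (10, 34), (14, 36)])
v15: WRITE a=39  (a history now [(1, 46), (2, 14), (10, 34), (14, 36), (15, 39)])
v16: WRITE c=7  (c history now [(4, 11), (6, 46), (13, 34), (16, 7)])
READ c @v7: history=[(4, 11), (6, 46), (13, 34), (16, 7)] -> pick v6 -> 46
v17: WRITE d=26  (d history now [(3, 20), (5, 5), (7, 41), (8, 7), (11, 12), (12, 37), (17, 26)])
v18: WRITE c=13  (c history now [(4, 11), (6, 46), (13, 34), (16, 7), (18, 13)])
v19: WRITE d=44  (d history now [(3, 20), (5, 5), (7, 41), (8, 7), (11, 12), (12, 37), (17, 26), (19, 44)])
v20: WRITE c=1  (c history now [(4, 11), (6, 46), (13, 34), (16, 7), (18, 13), (20, 1)])
v21: WRITE b=43  (b history now [(9, 22), (21, 43)])
v22: WRITE a=18  (a history now [(1, 46), (2, 14), (10, 34), (14, 36), (15, 39), (22, 18)])
v23: WRITE b=29  (b history now [(9, 22), (21, 43), (23, 29)])
v24: WRITE d=26  (d history now [(3, 20), (5, 5), (7, 41), (8, 7), (11, 12), (12, 37), (17, 26), (19, 44), (24, 26)])
v25: WRITE d=44  (d history now [(3, 20), (5, 5), (7, 41), (8, 7), (11, 12), (12, 37), (17, 26), (19, 44), (24, 26), (25, 44)])
v26: WRITE a=2  (a history now [(1, 46), (2, 14), (10, 34), (14, 36), (15, 39), (22, 18), (26, 2)])
v27: WRITE c=42  (c history now [(4, 11), (6, 46), (13, 34), (16, 7), (18, 13), (20, 1), (27, 42)])
READ d @v14: history=[(3, 20), (5, 5), (7, 41), (8, 7), (11, 12), (12, 37), (17, 26), (19, 44), (24, 26), (25, 44)] -> pick v12 -> 37
v28: WRITE d=6  (d history now [(3, 20), (5, 5), (7, 41), (8, 7), (11, 12), (12, 37), (17, 26), (19, 44), (24, 26), (25, 44), (28, 6)])
v29: WRITE a=26  (a history now [(1, 46), (2, 14), (10, 34), (14, 36), (15, 39), (22, 18), (26, 2), (29, 26)])
READ d @v15: history=[(3, 20), (5, 5), (7, 41), (8, 7), (11, 12), (12, 37), (17, 26), (19, 44), (24, 26), (25, 44), (28, 6)] -> pick v12 -> 37
v30: WRITE c=35  (c history now [(4, 11), (6, 46), (13, 34), (16, 7), (18, 13), (20, 1), (27, 42), (30, 35)])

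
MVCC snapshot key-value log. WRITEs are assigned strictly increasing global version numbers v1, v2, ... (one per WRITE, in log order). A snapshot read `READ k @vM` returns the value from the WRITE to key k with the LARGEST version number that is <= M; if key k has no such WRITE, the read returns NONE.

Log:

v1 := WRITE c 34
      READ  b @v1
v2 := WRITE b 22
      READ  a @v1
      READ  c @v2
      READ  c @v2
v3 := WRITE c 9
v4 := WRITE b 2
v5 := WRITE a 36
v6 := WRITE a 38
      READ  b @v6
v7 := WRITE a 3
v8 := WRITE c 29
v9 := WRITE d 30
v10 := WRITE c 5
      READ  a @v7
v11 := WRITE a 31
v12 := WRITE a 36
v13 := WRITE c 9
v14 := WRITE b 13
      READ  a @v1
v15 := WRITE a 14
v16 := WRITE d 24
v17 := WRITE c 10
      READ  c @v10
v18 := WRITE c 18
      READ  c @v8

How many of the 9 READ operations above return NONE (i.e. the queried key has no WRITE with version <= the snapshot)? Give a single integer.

v1: WRITE c=34  (c history now [(1, 34)])
READ b @v1: history=[] -> no version <= 1 -> NONE
v2: WRITE b=22  (b history now [(2, 22)])
READ a @v1: history=[] -> no version <= 1 -> NONE
READ c @v2: history=[(1, 34)] -> pick v1 -> 34
READ c @v2: history=[(1, 34)] -> pick v1 -> 34
v3: WRITE c=9  (c history now [(1, 34), (3, 9)])
v4: WRITE b=2  (b history now [(2, 22), (4, 2)])
v5: WRITE a=36  (a history now [(5, 36)])
v6: WRITE a=38  (a history now [(5, 36), (6, 38)])
READ b @v6: history=[(2, 22), (4, 2)] -> pick v4 -> 2
v7: WRITE a=3  (a history now [(5, 36), (6, 38), (7, 3)])
v8: WRITE c=29  (c history now [(1, 34), (3, 9), (8, 29)])
v9: WRITE d=30  (d history now [(9, 30)])
v10: WRITE c=5  (c history now [(1, 34), (3, 9), (8, 29), (10, 5)])
READ a @v7: history=[(5, 36), (6, 38), (7, 3)] -> pick v7 -> 3
v11: WRITE a=31  (a history now [(5, 36), (6, 38), (7, 3), (11, 31)])
v12: WRITE a=36  (a history now [(5, 36), (6, 38), (7, 3), (11, 31), (12, 36)])
v13: WRITE c=9  (c history now [(1, 34), (3, 9), (8, 29), (10, 5), (13, 9)])
v14: WRITE b=13  (b history now [(2, 22), (4, 2), (14, 13)])
READ a @v1: history=[(5, 36), (6, 38), (7, 3), (11, 31), (12, 36)] -> no version <= 1 -> NONE
v15: WRITE a=14  (a history now [(5, 36), (6, 38), (7, 3), (11, 31), (12, 36), (15, 14)])
v16: WRITE d=24  (d history now [(9, 30), (16, 24)])
v17: WRITE c=10  (c history now [(1, 34), (3, 9), (8, 29), (10, 5), (13, 9), (17, 10)])
READ c @v10: history=[(1, 34), (3, 9), (8, 29), (10, 5), (13, 9), (17, 10)] -> pick v10 -> 5
v18: WRITE c=18  (c history now [(1, 34), (3, 9), (8, 29), (10, 5), (13, 9), (17, 10), (18, 18)])
READ c @v8: history=[(1, 34), (3, 9), (8, 29), (10, 5), (13, 9), (17, 10), (18, 18)] -> pick v8 -> 29
Read results in order: ['NONE', 'NONE', '34', '34', '2', '3', 'NONE', '5', '29']
NONE count = 3

Answer: 3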